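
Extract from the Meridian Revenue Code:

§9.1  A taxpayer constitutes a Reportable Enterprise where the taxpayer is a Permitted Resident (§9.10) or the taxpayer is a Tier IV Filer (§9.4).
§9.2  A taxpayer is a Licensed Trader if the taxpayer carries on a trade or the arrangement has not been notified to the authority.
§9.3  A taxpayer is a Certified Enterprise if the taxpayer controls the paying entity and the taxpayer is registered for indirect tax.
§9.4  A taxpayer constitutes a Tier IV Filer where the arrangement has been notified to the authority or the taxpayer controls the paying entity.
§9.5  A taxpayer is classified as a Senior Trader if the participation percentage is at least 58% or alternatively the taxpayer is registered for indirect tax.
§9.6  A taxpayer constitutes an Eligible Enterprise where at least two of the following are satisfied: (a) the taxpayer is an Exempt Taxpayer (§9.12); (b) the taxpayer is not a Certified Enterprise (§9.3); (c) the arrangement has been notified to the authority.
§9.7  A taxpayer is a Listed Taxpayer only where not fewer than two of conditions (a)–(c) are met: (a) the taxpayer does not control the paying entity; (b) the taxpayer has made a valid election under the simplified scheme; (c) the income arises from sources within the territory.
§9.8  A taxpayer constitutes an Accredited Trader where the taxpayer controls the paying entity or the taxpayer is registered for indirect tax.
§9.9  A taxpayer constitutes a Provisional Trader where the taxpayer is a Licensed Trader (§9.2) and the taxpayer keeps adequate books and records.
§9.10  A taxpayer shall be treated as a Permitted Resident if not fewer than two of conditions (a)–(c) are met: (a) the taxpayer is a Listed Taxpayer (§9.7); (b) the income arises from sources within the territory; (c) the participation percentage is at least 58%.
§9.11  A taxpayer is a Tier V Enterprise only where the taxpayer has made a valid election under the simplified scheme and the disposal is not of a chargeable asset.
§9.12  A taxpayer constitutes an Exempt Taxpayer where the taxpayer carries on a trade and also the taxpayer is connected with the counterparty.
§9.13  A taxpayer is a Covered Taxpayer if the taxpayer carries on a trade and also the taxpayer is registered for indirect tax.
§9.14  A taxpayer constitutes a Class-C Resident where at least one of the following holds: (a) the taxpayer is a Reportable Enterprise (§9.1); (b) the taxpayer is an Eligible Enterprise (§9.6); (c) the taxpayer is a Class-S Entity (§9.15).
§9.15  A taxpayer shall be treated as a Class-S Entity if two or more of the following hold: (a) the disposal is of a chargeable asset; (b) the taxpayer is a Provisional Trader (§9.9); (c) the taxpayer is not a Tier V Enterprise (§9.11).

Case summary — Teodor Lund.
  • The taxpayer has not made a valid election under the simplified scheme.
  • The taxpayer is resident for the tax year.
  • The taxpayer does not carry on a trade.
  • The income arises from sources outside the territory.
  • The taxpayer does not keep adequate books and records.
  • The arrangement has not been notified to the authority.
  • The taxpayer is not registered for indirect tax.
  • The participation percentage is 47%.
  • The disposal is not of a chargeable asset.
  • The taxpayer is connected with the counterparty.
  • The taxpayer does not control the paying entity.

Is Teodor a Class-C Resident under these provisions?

§9.7 — Listed Taxpayer: the taxpayer does not control the paying entity? yes; the taxpayer has made a valid election under the simplified scheme? no; the income arises from sources within the territory? no — 1 of 3 hold (need ≥2) → not satisfied.
§9.10 — Permitted Resident: Listed Taxpayer (§9.7)? no; the income arises from sources within the territory? no; participation percentage: 47% ≥ 58%? no — 0 of 3 hold (need ≥2) → not satisfied.
§9.4 — Tier IV Filer: [the arrangement has been notified to the authority? no] OR [the taxpayer controls the paying entity? no] → not satisfied.
§9.1 — Reportable Enterprise: [Permitted Resident (§9.10)? no] OR [Tier IV Filer (§9.4)? no] → not satisfied.
§9.12 — Exempt Taxpayer: [the taxpayer carries on a trade? no] AND [the taxpayer is connected with the counterparty? yes] → not satisfied.
§9.3 — Certified Enterprise: [the taxpayer controls the paying entity? no] AND [the taxpayer is registered for indirect tax? no] → not satisfied.
§9.6 — Eligible Enterprise: Exempt Taxpayer (§9.12)? no; not a Certified Enterprise (§9.3)? yes; the arrangement has been notified to the authority? no — 1 of 3 hold (need ≥2) → not satisfied.
§9.2 — Licensed Trader: [the taxpayer carries on a trade? no] OR [the arrangement has not been notified to the authority? yes] → satisfied.
§9.9 — Provisional Trader: [Licensed Trader (§9.2)? yes] AND [the taxpayer keeps adequate books and records? no] → not satisfied.
§9.11 — Tier V Enterprise: [the taxpayer has made a valid election under the simplified scheme? no] AND [the disposal is not of a chargeable asset? yes] → not satisfied.
§9.15 — Class-S Entity: the disposal is of a chargeable asset? no; Provisional Trader (§9.9)? no; not a Tier V Enterprise (§9.11)? yes — 1 of 3 hold (need ≥2) → not satisfied.
§9.14 — Class-C Resident: [Reportable Enterprise (§9.1)? no] OR [Eligible Enterprise (§9.6)? no] OR [Class-S Entity (§9.15)? no] → not satisfied.

No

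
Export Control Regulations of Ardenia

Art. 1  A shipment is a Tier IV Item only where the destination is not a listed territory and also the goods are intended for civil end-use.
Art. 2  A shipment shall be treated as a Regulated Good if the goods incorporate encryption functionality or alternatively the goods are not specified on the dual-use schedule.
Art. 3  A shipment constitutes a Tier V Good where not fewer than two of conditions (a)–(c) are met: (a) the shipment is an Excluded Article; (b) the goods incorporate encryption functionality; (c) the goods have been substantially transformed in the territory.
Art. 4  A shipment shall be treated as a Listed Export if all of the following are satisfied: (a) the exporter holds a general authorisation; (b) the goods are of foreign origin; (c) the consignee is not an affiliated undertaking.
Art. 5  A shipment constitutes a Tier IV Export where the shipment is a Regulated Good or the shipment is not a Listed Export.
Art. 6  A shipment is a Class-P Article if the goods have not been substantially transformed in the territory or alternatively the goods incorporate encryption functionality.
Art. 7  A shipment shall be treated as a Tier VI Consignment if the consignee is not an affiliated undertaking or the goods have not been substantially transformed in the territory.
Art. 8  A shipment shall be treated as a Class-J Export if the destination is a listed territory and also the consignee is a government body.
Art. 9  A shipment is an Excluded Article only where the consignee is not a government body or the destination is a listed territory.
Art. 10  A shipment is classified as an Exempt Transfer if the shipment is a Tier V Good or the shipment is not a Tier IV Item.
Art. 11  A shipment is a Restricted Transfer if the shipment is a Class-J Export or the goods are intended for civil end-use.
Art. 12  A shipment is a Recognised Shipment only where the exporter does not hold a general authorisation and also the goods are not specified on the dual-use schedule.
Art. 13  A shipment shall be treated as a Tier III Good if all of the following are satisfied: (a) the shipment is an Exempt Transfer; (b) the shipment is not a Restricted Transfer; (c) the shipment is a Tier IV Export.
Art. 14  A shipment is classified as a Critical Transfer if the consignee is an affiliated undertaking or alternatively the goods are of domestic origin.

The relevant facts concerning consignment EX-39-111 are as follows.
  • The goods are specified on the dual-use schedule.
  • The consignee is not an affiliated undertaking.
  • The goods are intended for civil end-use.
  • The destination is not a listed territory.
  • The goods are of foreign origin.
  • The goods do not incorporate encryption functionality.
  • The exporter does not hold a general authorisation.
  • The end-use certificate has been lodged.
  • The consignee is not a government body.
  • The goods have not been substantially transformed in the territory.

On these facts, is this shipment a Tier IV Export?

Yes

Under article 2: the goods incorporate encryption functionality? no; or the goods are not specified on the dual-use schedule? no. So the shipment is not a Regulated Good.
Under article 4: the exporter holds a general authorisation? no; and the goods are of foreign origin? yes; and the consignee is not an affiliated undertaking? yes. So the shipment is not a Listed Export.
Under article 5: Regulated Good (article 2)? no; or not a Listed Export (article 4)? yes. So the shipment is a Tier IV Export.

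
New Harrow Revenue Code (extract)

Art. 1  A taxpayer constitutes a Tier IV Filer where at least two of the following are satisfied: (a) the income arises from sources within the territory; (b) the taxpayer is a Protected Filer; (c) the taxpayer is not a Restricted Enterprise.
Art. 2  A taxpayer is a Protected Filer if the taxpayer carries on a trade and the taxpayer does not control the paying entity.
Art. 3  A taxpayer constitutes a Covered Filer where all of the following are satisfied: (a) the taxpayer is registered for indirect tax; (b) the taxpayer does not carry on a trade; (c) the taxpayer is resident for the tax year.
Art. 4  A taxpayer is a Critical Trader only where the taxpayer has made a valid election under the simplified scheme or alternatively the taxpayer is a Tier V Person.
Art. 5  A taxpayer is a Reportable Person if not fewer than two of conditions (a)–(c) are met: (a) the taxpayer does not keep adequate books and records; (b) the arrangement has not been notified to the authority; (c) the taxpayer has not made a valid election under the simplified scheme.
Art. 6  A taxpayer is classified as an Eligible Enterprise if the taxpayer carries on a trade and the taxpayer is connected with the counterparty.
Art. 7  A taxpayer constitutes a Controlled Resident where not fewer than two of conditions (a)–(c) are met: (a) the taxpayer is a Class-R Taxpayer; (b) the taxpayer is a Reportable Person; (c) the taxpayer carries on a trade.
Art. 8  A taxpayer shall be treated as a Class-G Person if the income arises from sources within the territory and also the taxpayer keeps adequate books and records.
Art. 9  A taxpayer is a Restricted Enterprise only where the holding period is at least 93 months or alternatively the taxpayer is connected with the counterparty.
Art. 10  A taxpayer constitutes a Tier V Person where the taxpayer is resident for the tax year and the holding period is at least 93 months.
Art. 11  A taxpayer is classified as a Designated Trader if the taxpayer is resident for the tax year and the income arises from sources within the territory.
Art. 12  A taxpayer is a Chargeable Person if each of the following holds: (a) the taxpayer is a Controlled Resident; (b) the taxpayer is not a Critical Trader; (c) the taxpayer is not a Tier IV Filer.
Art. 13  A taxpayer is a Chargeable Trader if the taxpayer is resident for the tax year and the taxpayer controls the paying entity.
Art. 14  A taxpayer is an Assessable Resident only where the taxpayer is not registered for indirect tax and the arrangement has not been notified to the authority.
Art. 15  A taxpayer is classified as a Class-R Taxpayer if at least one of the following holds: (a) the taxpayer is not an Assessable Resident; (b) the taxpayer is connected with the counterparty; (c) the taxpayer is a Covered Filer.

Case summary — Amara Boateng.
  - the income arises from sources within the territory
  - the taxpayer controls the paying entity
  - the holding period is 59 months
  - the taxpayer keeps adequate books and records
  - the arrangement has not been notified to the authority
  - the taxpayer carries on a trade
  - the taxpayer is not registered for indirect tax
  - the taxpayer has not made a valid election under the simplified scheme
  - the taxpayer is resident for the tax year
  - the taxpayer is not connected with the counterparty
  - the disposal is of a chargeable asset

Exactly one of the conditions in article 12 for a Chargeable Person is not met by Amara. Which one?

Under article 14: the taxpayer is not registered for indirect tax? yes; and the arrangement has not been notified to the authority? yes. So the taxpayer is an Assessable Resident.
Under article 3: the taxpayer is registered for indirect tax? no; and the taxpayer does not carry on a trade? no; and the taxpayer is resident for the tax year? yes. So the taxpayer is not a Covered Filer.
Under article 15: not an Assessable Resident (article 14)? no; or the taxpayer is connected with the counterparty? no; or Covered Filer (article 3)? no. So the taxpayer is not a Class-R Taxpayer.
Under article 5: the taxpayer does not keep adequate books and records? no; the arrangement has not been notified to the authority? yes; the taxpayer has not made a valid election under the simplified scheme? yes — 2 of 3 hold (need ≥2) → satisfied.
Under article 7: Class-R Taxpayer (article 15)? no; Reportable Person (article 5)? yes; the taxpayer carries on a trade? yes — 2 of 3 hold (need ≥2) → satisfied.
Under article 10: the taxpayer is resident for the tax year? yes; and holding period: 59 months ≥ 93 months? no. So the taxpayer is not a Tier V Person.
Under article 4: the taxpayer has made a valid election under the simplified scheme? no; or Tier V Person (article 10)? no. So the taxpayer is not a Critical Trader.
Under article 2: the taxpayer carries on a trade? yes; and the taxpayer does not control the paying entity? no. So the taxpayer is not a Protected Filer.
Under article 9: holding period: 59 months ≥ 93 months? no; or the taxpayer is connected with the counterparty? no. So the taxpayer is not a Restricted Enterprise.
Under article 1: the income arises from sources within the territory? yes; Protected Filer (article 2)? no; not a Restricted Enterprise (article 9)? yes — 2 of 3 hold (need ≥2) → satisfied.
Under article 12: Controlled Resident (article 7)? yes; and not a Critical Trader (article 4)? yes; and not a Tier IV Filer (article 1)? no. So the taxpayer is not a Chargeable Person.

Tier IV Filer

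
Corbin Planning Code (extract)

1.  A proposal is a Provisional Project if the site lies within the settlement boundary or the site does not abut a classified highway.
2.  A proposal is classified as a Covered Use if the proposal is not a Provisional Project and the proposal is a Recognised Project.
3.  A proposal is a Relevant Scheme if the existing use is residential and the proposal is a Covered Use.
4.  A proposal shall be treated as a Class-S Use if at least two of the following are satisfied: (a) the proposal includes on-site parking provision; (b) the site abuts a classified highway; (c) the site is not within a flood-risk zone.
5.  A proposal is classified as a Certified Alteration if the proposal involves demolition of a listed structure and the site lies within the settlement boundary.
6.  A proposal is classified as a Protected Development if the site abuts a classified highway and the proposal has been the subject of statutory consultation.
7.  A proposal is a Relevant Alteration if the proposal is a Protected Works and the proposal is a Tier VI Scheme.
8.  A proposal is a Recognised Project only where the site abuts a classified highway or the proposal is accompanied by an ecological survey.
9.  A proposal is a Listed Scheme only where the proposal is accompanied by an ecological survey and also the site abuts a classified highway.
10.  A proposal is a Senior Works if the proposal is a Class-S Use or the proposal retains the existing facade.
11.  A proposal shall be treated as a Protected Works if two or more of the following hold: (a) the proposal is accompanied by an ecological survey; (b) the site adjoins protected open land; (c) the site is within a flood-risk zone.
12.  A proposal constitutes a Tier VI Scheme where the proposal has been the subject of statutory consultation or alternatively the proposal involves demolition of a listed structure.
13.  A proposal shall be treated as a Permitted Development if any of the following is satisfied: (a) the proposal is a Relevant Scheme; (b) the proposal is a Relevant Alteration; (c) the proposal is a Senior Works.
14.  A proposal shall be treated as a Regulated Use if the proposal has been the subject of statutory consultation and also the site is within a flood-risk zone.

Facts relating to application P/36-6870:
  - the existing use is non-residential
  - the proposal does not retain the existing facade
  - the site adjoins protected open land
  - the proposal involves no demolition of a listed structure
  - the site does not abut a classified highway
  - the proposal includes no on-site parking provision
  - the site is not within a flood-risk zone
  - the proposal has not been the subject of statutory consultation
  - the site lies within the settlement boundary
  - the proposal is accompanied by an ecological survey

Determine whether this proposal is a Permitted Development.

paragraph 1 — Provisional Project: [the site lies within the settlement boundary? yes] OR [the site does not abut a classified highway? yes] → satisfied.
paragraph 8 — Recognised Project: [the site abuts a classified highway? no] OR [the proposal is accompanied by an ecological survey? yes] → satisfied.
paragraph 2 — Covered Use: [not a Provisional Project (paragraph 1)? no] AND [Recognised Project (paragraph 8)? yes] → not satisfied.
paragraph 3 — Relevant Scheme: [the existing use is residential? no] AND [Covered Use (paragraph 2)? no] → not satisfied.
paragraph 11 — Protected Works: the proposal is accompanied by an ecological survey? yes; the site adjoins protected open land? yes; the site is within a flood-risk zone? no — 2 of 3 hold (need ≥2) → satisfied.
paragraph 12 — Tier VI Scheme: [the proposal has been the subject of statutory consultation? no] OR [the proposal involves demolition of a listed structure? no] → not satisfied.
paragraph 7 — Relevant Alteration: [Protected Works (paragraph 11)? yes] AND [Tier VI Scheme (paragraph 12)? no] → not satisfied.
paragraph 4 — Class-S Use: the proposal includes on-site parking provision? no; the site abuts a classified highway? no; the site is not within a flood-risk zone? yes — 1 of 3 hold (need ≥2) → not satisfied.
paragraph 10 — Senior Works: [Class-S Use (paragraph 4)? no] OR [the proposal retains the existing facade? no] → not satisfied.
paragraph 13 — Permitted Development: [Relevant Scheme (paragraph 3)? no] OR [Relevant Alteration (paragraph 7)? no] OR [Senior Works (paragraph 10)? no] → not satisfied.

No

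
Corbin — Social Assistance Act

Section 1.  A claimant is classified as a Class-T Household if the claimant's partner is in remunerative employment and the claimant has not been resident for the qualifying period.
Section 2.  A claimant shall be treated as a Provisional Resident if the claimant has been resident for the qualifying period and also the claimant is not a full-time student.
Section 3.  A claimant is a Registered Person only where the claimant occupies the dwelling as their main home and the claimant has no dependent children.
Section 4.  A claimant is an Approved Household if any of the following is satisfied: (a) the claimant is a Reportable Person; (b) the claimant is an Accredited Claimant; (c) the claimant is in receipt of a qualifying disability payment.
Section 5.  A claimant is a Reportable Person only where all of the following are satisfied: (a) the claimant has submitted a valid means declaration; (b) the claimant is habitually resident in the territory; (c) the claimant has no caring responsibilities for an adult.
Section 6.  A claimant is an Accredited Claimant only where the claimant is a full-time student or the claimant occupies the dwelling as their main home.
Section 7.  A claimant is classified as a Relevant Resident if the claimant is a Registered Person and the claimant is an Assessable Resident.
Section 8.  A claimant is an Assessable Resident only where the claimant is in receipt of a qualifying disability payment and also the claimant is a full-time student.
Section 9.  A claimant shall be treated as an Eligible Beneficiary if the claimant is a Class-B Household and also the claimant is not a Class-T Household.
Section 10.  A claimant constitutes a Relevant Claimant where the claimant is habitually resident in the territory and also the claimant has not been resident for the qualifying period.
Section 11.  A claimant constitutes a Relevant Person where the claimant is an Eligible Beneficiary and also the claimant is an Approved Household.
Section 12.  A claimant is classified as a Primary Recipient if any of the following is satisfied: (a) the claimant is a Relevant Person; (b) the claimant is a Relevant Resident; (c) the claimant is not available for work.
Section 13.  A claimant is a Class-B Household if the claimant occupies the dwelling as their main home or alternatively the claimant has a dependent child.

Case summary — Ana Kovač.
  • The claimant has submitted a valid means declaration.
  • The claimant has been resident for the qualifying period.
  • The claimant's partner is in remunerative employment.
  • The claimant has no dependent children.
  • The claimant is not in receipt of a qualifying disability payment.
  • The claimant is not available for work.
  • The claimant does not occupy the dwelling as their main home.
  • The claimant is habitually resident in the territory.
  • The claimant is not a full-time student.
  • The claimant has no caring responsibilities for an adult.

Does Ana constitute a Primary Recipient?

Yes

section 13 — Class-B Household: [the claimant occupies the dwelling as their main home? no] OR [the claimant has a dependent child? no] → not satisfied.
section 1 — Class-T Household: [the claimant's partner is in remunerative employment? yes] AND [the claimant has not been resident for the qualifying period? no] → not satisfied.
section 9 — Eligible Beneficiary: [Class-B Household (section 13)? no] AND [not a Class-T Household (section 1)? yes] → not satisfied.
section 5 — Reportable Person: [the claimant has submitted a valid means declaration? yes] AND [the claimant is habitually resident in the territory? yes] AND [the claimant has no caring responsibilities for an adult? yes] → satisfied.
section 6 — Accredited Claimant: [the claimant is a full-time student? no] OR [the claimant occupies the dwelling as their main home? no] → not satisfied.
section 4 — Approved Household: [Reportable Person (section 5)? yes] OR [Accredited Claimant (section 6)? no] OR [the claimant is in receipt of a qualifying disability payment? no] → satisfied.
section 11 — Relevant Person: [Eligible Beneficiary (section 9)? no] AND [Approved Household (section 4)? yes] → not satisfied.
section 3 — Registered Person: [the claimant occupies the dwelling as their main home? no] AND [the claimant has no dependent children? yes] → not satisfied.
section 8 — Assessable Resident: [the claimant is in receipt of a qualifying disability payment? no] AND [the claimant is a full-time student? no] → not satisfied.
section 7 — Relevant Resident: [Registered Person (section 3)? no] AND [Assessable Resident (section 8)? no] → not satisfied.
section 12 — Primary Recipient: [Relevant Person (section 11)? no] OR [Relevant Resident (section 7)? no] OR [the claimant is not available for work? yes] → satisfied.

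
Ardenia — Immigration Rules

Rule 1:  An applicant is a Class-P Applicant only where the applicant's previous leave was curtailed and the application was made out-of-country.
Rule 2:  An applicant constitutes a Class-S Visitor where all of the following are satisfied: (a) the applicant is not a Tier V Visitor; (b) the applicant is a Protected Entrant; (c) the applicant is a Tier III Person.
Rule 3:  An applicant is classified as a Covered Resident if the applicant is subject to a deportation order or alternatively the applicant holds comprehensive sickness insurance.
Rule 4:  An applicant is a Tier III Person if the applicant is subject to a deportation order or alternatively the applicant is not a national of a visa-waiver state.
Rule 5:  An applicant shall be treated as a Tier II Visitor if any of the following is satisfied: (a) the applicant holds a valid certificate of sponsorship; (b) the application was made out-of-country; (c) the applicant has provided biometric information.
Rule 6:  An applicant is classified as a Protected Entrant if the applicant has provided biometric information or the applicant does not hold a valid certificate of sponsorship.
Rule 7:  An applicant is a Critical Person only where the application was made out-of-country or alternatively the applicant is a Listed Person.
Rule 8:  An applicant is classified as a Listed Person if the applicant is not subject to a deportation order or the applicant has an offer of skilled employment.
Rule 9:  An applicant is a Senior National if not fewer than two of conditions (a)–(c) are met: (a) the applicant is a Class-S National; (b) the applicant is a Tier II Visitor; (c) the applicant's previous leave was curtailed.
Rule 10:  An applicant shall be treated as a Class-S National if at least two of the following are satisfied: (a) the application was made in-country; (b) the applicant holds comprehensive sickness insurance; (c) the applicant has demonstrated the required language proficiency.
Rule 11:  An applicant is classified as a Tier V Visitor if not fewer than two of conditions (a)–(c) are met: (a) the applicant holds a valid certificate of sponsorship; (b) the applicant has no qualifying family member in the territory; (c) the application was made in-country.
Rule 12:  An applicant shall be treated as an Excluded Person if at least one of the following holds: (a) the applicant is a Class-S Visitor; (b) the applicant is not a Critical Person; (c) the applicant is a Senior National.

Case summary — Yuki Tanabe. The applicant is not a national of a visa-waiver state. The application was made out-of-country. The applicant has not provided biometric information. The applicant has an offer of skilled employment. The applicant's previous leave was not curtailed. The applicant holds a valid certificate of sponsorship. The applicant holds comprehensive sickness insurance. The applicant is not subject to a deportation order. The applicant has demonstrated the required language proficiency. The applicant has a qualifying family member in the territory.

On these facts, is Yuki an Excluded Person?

Yes

Under rule 11: the applicant holds a valid certificate of sponsorship? yes; the applicant has no qualifying family member in the territory? no; the application was made in-country? no — 1 of 3 hold (need ≥2) → not satisfied.
Under rule 6: the applicant has provided biometric information? no; or the applicant does not hold a valid certificate of sponsorship? no. So the applicant is not a Protected Entrant.
Under rule 4: the applicant is subject to a deportation order? no; or the applicant is not a national of a visa-waiver state? yes. So the applicant is a Tier III Person.
Under rule 2: not a Tier V Visitor (rule 11)? yes; and Protected Entrant (rule 6)? no; and Tier III Person (rule 4)? yes. So the applicant is not a Class-S Visitor.
Under rule 8: the applicant is not subject to a deportation order? yes; or the applicant has an offer of skilled employment? yes. So the applicant is a Listed Person.
Under rule 7: the application was made out-of-country? yes; or Listed Person (rule 8)? yes. So the applicant is a Critical Person.
Under rule 10: the application was made in-country? no; the applicant holds comprehensive sickness insurance? yes; the applicant has demonstrated the required language proficiency? yes — 2 of 3 hold (need ≥2) → satisfied.
Under rule 5: the applicant holds a valid certificate of sponsorship? yes; or the application was made out-of-country? yes; or the applicant has provided biometric information? no. So the applicant is a Tier II Visitor.
Under rule 9: Class-S National (rule 10)? yes; Tier II Visitor (rule 5)? yes; the applicant's previous leave was curtailed? no — 2 of 3 hold (need ≥2) → satisfied.
Under rule 12: Class-S Visitor (rule 2)? no; or not a Critical Person (rule 7)? no; or Senior National (rule 9)? yes. So the applicant is an Excluded Person.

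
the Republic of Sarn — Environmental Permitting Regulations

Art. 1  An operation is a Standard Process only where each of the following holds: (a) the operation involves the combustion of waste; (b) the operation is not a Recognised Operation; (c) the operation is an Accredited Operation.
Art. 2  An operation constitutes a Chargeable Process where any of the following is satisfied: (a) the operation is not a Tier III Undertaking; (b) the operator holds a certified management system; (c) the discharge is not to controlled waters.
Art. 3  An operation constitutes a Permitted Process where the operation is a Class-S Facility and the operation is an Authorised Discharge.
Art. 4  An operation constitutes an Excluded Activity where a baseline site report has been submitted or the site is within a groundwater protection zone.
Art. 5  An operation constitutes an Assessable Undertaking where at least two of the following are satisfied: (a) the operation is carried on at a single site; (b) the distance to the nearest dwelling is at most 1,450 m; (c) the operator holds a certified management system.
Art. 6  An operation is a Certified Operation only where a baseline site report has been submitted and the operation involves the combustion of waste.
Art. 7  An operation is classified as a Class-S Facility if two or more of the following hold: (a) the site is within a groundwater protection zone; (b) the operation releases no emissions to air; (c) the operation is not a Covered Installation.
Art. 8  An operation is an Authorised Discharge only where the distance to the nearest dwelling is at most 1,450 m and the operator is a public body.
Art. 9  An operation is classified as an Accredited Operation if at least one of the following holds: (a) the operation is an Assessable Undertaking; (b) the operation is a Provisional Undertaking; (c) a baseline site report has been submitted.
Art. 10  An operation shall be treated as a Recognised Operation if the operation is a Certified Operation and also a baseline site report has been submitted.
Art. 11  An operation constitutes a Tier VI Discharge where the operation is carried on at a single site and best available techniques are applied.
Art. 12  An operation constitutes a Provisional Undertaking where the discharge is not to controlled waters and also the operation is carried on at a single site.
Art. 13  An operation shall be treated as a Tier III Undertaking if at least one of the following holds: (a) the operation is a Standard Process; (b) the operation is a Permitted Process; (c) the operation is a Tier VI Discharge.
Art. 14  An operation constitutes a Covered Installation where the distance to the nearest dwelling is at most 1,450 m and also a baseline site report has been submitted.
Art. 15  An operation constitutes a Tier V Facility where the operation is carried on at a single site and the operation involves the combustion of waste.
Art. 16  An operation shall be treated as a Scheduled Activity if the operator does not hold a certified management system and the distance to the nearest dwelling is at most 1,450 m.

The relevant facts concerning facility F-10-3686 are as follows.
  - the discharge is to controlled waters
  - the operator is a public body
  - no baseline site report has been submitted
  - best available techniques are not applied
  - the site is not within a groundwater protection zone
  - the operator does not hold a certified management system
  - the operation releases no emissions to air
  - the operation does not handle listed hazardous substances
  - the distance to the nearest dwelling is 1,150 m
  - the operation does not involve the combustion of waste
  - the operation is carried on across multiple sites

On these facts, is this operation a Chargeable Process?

article 6 — Certified Operation: [a baseline site report has been submitted? no] AND [the operation involves the combustion of waste? no] → not satisfied.
article 10 — Recognised Operation: [Certified Operation (article 6)? no] AND [a baseline site report has been submitted? no] → not satisfied.
article 5 — Assessable Undertaking: the operation is carried on at a single site? no; distance to the nearest dwelling: 1,150 m ≤ 1,450 m? yes; the operator holds a certified management system? no — 1 of 3 hold (need ≥2) → not satisfied.
article 12 — Provisional Undertaking: [the discharge is not to controlled waters? no] AND [the operation is carried on at a single site? no] → not satisfied.
article 9 — Accredited Operation: [Assessable Undertaking (article 5)? no] OR [Provisional Undertaking (article 12)? no] OR [a baseline site report has been submitted? no] → not satisfied.
article 1 — Standard Process: [the operation involves the combustion of waste? no] AND [not a Recognised Operation (article 10)? yes] AND [Accredited Operation (article 9)? no] → not satisfied.
article 14 — Covered Installation: [distance to the nearest dwelling: 1,150 m ≤ 1,450 m? yes] AND [a baseline site report has been submitted? no] → not satisfied.
article 7 — Class-S Facility: the site is within a groundwater protection zone? no; the operation releases no emissions to air? yes; not a Covered Installation (article 14)? yes — 2 of 3 hold (need ≥2) → satisfied.
article 8 — Authorised Discharge: [distance to the nearest dwelling: 1,150 m ≤ 1,450 m? yes] AND [the operator is a public body? yes] → satisfied.
article 3 — Permitted Process: [Class-S Facility (article 7)? yes] AND [Authorised Discharge (article 8)? yes] → satisfied.
article 11 — Tier VI Discharge: [the operation is carried on at a single site? no] AND [best available techniques are applied? no] → not satisfied.
article 13 — Tier III Undertaking: [Standard Process (article 1)? no] OR [Permitted Process (article 3)? yes] OR [Tier VI Discharge (article 11)? no] → satisfied.
article 2 — Chargeable Process: [not a Tier III Undertaking (article 13)? no] OR [the operator holds a certified management system? no] OR [the discharge is not to controlled waters? no] → not satisfied.

No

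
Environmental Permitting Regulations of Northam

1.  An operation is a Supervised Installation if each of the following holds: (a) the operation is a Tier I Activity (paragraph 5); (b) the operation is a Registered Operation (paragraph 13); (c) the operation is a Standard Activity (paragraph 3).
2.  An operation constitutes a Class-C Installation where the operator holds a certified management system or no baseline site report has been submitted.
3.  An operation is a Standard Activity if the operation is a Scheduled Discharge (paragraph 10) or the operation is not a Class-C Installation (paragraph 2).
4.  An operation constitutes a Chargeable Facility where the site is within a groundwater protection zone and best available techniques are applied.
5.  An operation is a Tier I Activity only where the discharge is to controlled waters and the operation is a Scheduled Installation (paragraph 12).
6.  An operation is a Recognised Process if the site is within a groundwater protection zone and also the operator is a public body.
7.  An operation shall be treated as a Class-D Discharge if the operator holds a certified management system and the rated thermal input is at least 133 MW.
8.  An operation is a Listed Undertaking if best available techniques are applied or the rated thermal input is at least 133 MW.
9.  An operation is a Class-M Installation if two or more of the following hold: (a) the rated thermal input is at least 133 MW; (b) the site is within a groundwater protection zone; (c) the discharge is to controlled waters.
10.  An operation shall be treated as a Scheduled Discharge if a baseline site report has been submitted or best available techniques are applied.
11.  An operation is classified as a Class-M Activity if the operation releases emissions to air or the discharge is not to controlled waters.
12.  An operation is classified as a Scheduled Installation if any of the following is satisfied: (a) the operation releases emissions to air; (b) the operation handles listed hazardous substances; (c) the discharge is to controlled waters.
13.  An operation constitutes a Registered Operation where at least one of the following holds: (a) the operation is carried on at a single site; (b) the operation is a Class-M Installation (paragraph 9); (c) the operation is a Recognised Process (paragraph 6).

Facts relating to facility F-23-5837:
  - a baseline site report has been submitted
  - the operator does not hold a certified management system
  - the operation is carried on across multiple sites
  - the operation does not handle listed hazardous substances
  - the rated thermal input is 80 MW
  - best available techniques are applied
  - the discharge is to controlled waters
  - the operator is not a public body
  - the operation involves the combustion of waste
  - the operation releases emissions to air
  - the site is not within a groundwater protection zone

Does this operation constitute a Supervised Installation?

paragraph 12 — Scheduled Installation: [the operation releases emissions to air? yes] OR [the operation handles listed hazardous substances? no] OR [the discharge is to controlled waters? yes] → satisfied.
paragraph 5 — Tier I Activity: [the discharge is to controlled waters? yes] AND [Scheduled Installation (paragraph 12)? yes] → satisfied.
paragraph 9 — Class-M Installation: rated thermal input: 80 MW ≥ 133 MW? no; the site is within a groundwater protection zone? no; the discharge is to controlled waters? yes — 1 of 3 hold (need ≥2) → not satisfied.
paragraph 6 — Recognised Process: [the site is within a groundwater protection zone? no] AND [the operator is a public body? no] → not satisfied.
paragraph 13 — Registered Operation: [the operation is carried on at a single site? no] OR [Class-M Installation (paragraph 9)? no] OR [Recognised Process (paragraph 6)? no] → not satisfied.
paragraph 10 — Scheduled Discharge: [a baseline site report has been submitted? yes] OR [best available techniques are applied? yes] → satisfied.
paragraph 2 — Class-C Installation: [the operator holds a certified management system? no] OR [no baseline site report has been submitted? no] → not satisfied.
paragraph 3 — Standard Activity: [Scheduled Discharge (paragraph 10)? yes] OR [not a Class-C Installation (paragraph 2)? yes] → satisfied.
paragraph 1 — Supervised Installation: [Tier I Activity (paragraph 5)? yes] AND [Registered Operation (paragraph 13)? no] AND [Standard Activity (paragraph 3)? yes] → not satisfied.

No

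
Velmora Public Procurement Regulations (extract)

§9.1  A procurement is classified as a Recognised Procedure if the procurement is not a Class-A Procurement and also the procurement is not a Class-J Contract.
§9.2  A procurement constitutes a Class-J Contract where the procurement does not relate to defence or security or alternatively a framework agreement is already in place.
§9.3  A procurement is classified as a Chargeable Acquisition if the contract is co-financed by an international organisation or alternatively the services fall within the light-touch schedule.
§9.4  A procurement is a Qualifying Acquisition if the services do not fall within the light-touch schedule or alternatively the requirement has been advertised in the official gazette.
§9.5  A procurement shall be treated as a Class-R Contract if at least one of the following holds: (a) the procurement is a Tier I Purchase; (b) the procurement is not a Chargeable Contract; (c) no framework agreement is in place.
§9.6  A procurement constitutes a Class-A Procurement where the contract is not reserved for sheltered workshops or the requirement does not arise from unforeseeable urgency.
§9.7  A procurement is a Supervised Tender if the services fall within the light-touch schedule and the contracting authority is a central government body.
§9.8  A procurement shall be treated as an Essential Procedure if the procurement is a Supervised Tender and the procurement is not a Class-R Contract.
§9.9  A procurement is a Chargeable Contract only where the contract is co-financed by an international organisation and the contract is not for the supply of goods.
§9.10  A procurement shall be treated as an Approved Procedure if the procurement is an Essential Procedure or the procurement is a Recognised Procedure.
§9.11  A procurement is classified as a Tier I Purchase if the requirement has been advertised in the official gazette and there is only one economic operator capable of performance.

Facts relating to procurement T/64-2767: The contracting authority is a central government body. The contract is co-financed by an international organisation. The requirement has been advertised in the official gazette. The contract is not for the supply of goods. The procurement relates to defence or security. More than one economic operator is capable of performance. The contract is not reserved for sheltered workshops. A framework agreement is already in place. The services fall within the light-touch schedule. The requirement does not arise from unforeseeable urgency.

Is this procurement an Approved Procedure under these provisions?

Yes

§9.7 — Supervised Tender: [the services fall within the light-touch schedule? yes] AND [the contracting authority is a central government body? yes] → satisfied.
§9.11 — Tier I Purchase: [the requirement has been advertised in the official gazette? yes] AND [there is only one economic operator capable of performance? no] → not satisfied.
§9.9 — Chargeable Contract: [the contract is co-financed by an international organisation? yes] AND [the contract is not for the supply of goods? yes] → satisfied.
§9.5 — Class-R Contract: [Tier I Purchase (§9.11)? no] OR [not a Chargeable Contract (§9.9)? no] OR [no framework agreement is in place? no] → not satisfied.
§9.8 — Essential Procedure: [Supervised Tender (§9.7)? yes] AND [not a Class-R Contract (§9.5)? yes] → satisfied.
§9.6 — Class-A Procurement: [the contract is not reserved for sheltered workshops? yes] OR [the requirement does not arise from unforeseeable urgency? yes] → satisfied.
§9.2 — Class-J Contract: [the procurement does not relate to defence or security? no] OR [a framework agreement is already in place? yes] → satisfied.
§9.1 — Recognised Procedure: [not a Class-A Procurement (§9.6)? no] AND [not a Class-J Contract (§9.2)? no] → not satisfied.
§9.10 — Approved Procedure: [Essential Procedure (§9.8)? yes] OR [Recognised Procedure (§9.1)? no] → satisfied.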